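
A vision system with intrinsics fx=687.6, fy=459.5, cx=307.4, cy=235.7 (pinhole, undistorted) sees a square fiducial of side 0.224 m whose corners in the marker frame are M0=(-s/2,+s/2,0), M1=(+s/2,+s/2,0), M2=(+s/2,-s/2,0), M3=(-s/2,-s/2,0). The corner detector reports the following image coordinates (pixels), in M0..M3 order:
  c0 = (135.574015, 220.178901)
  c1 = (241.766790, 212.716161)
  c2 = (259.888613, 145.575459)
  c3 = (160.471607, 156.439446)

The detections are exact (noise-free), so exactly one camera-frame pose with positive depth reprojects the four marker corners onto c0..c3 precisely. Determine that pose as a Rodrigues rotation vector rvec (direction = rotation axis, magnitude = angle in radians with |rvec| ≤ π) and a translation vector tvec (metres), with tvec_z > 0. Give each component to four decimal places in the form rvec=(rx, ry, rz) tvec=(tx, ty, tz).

Intrinsics K: fx=687.6, fy=459.5, cx=307.4, cy=235.7
Marker side s = 0.224 m; corners in marker frame (Z=0):
  M0 = (-0.1120, +0.1120, 0)
  M1 = (+0.1120, +0.1120, 0)
  M2 = (+0.1120, -0.1120, 0)
  M3 = (-0.1120, -0.1120, 0)
Detected image corners:
  c0 = (135.574015, 220.178901) px
  c1 = (241.766790, 212.716161) px
  c2 = (259.888613, 145.575459) px
  c3 = (160.471607, 156.439446) px
Planar DLT: solve 8×8 A·h = b for H (H[2,2]=1):
  H  [+402.21823 -166.92534 +198.23012]
  H  [-92.92354 +227.02416 +182.57784]
  H  [-0.28148 -0.35313 +1.00000]
B = K⁻¹H; ‖b₁‖=0.766688, ‖b₂‖=0.766688; λ = 2/(‖b₁‖+‖b₂‖) = 1.304312, sign → tz>0 ⇒ λ=+1.304312
r₁ = λ·B[:,0] = (+0.92710,-0.07545,-0.36714); r₂ = λ·B[:,1] = (-0.11073,+0.88068,-0.46059)
r₃ = r₁×r₂ = (+0.35808,+0.46767,+0.80813); SVD([r₁ r₂ r₃]) → R = UVᵀ:
  R  [+0.92710 -0.11073 +0.35808]
  R  [-0.07545 +0.88068 +0.46767]
  R  [-0.36714 -0.46059 +0.80813]
t = (-0.20708, -0.15079, +1.30431) m
tr R = 2.615906; θ = arccos((tr R − 1)/2) = 0.630126 rad = 36.104°
axis k = ((R−Rᵀ)₃₂, (R−Rᵀ)₁₃, (R−Rᵀ)₂₁) / (2 sinθ) = (-0.787666, +0.615374, +0.029939)
rvec = θ·k = (-0.496329, +0.387764, +0.018865)

rvec=(-0.4963, 0.3878, 0.0189) tvec=(-0.2071, -0.1508, 1.3043)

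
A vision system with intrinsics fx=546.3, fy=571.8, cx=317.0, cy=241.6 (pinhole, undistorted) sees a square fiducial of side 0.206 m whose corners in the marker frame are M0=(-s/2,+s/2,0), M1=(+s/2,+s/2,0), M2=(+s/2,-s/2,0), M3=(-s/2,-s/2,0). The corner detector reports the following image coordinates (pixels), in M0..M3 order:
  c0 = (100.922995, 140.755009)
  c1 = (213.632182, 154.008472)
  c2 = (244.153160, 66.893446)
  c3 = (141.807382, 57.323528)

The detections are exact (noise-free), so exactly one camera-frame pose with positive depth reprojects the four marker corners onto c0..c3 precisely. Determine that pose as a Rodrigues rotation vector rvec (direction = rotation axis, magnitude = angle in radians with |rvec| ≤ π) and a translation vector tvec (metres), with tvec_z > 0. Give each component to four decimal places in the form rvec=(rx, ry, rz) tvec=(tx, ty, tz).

rvec=(-0.5492, 0.1013, 0.1649) tvec=(-0.2573, -0.2415, 0.9921)

Intrinsics K: fx=546.3, fy=571.8, cx=317.0, cy=241.6
Marker side s = 0.206 m; corners in marker frame (Z=0):
  M0 = (-0.1030, +0.1030, 0)
  M1 = (+0.1030, +0.1030, 0)
  M2 = (+0.1030, -0.1030, 0)
  M3 = (-0.1030, -0.1030, 0)
Detected image corners:
  c0 = (100.922995, 140.755009) px
  c1 = (213.632182, 154.008472) px
  c2 = (244.153160, 66.893446) px
  c3 = (141.807382, 57.323528) px
Planar DLT: solve 8×8 A·h = b for H (H[2,2]=1):
  H  [+495.98221 -263.80346 +175.29531]
  H  [+40.17191 +359.91436 +102.40237]
  H  [-0.14083 -0.51462 +1.00000]
B = K⁻¹H; ‖b₁‖=1.007966, ‖b₂‖=1.007966; λ = 2/(‖b₁‖+‖b₂‖) = 0.992097, sign → tz>0 ⇒ λ=+0.992097
r₁ = λ·B[:,0] = (+0.98179,+0.12873,-0.13971); r₂ = λ·B[:,1] = (-0.18282,+0.84019,-0.51055)
r₃ = r₁×r₂ = (+0.05166,+0.52680,+0.84842); SVD([r₁ r₂ r₃]) → R = UVᵀ:
  R  [+0.98179 -0.18282 +0.05166]
  R  [+0.12873 +0.84019 +0.52680]
  R  [-0.13971 -0.51055 +0.84842]
t = (-0.25734, -0.24151, +0.99210) m
tr R = 2.670396; θ = arccos((tr R − 1)/2) = 0.582303 rad = 33.364°
axis k = ((R−Rᵀ)₃₂, (R−Rᵀ)₁₃, (R−Rᵀ)₂₁) / (2 sinθ) = (-0.943130, +0.173991, +0.283254)
rvec = θ·k = (-0.549188, +0.101315, +0.164940)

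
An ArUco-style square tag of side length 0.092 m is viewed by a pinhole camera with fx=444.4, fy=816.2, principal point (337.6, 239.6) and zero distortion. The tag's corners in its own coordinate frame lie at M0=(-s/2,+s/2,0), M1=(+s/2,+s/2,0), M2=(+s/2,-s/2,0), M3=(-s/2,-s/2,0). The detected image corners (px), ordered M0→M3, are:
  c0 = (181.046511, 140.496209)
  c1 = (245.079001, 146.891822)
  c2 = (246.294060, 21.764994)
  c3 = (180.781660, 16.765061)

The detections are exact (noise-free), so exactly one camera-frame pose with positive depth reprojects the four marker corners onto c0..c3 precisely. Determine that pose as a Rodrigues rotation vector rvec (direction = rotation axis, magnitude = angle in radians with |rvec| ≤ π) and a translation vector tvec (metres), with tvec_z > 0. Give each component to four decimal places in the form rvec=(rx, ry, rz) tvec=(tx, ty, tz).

rvec=(0.1502, 0.0864, 0.0563) tvec=(-0.1719, -0.1183, 0.6135)

Intrinsics K: fx=444.4, fy=816.2, cx=337.6, cy=239.6
Marker side s = 0.092 m; corners in marker frame (Z=0):
  M0 = (-0.0460, +0.0460, 0)
  M1 = (+0.0460, +0.0460, 0)
  M2 = (+0.0460, -0.0460, 0)
  M3 = (-0.0460, -0.0460, 0)
Detected image corners:
  c0 = (181.046511, 140.496209) px
  c1 = (245.079001, 146.891822) px
  c2 = (246.294060, 21.764994) px
  c3 = (180.781660, 16.765061) px
Planar DLT: solve 8×8 A·h = b for H (H[2,2]=1):
  H  [+675.53500 +47.64893 +213.09910]
  H  [+51.16166 +1372.59799 +82.17000]
  H  [-0.13325 +0.24737 +1.00000]
B = K⁻¹H; ‖b₁‖=1.629979, ‖b₂‖=1.629979; λ = 2/(‖b₁‖+‖b₂‖) = 0.613505, sign → tz>0 ⇒ λ=+0.613505
r₁ = λ·B[:,0] = (+0.99469,+0.06245,-0.08175); r₂ = λ·B[:,1] = (-0.04951,+0.98718,+0.15176)
r₃ = r₁×r₂ = (+0.09018,-0.14691,+0.98503); SVD([r₁ r₂ r₃]) → R = UVᵀ:
  R  [+0.99469 -0.04951 +0.09018]
  R  [+0.06245 +0.98718 -0.14691]
  R  [-0.08175 +0.15176 +0.98503]
t = (-0.17188, -0.11833, +0.61350) m
tr R = 2.966901; θ = arccos((tr R − 1)/2) = 0.182182 rad = 10.438°
axis k = ((R−Rᵀ)₃₂, (R−Rᵀ)₁₃, (R−Rᵀ)₂₁) / (2 sinθ) = (+0.824258, +0.474473, +0.308990)
rvec = θ·k = (+0.150165, +0.086440, +0.056292)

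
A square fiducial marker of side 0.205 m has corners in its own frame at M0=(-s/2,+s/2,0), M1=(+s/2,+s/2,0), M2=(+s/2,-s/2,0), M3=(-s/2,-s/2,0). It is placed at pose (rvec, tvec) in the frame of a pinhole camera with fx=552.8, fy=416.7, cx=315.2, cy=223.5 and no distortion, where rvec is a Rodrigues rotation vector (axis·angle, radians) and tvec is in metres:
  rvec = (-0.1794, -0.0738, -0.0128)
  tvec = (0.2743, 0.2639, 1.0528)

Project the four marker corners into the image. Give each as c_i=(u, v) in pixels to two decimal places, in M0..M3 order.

Intrinsics K: fx=552.8, fy=416.7, cx=315.2, cy=223.5
Marker side s = 0.205 m; corners in marker frame (Z=0):
  M0 = (-0.1025, +0.1025, 0)
  M1 = (+0.1025, +0.1025, 0)
  M2 = (+0.1025, -0.1025, 0)
  M3 = (-0.1025, -0.1025, 0)
rvec = (-0.1794, -0.0738, -0.0128), |rvec| = θ = 0.19441 rad = 11.139°
Rodrigues: sinθ=0.19319, 1−cosθ=0.01884; R = I + sinθ·[k]× + (1−cosθ)·[k]×²:
    [+0.99720 +0.01932 -0.07219]
    [-0.00612 +0.98388 +0.17874]
    [+0.07448 -0.17780 +0.98124]
t = (0.2743, 0.2639, 1.0528) m
M0: Pc = R·M0+t = (+0.17407, +0.36537, +1.02694); u = 552.8·(+0.17407)/1.02694 + 315.2 = 408.8997, v = 416.7·(+0.36537)/1.02694 + 223.5 = 371.7574
M1: Pc = R·M1+t = (+0.37849, +0.36412, +1.04221); u = 552.8·(+0.37849)/1.04221 + 315.2 = 515.9573, v = 416.7·(+0.36412)/1.04221 + 223.5 = 369.0838
M2: Pc = R·M2+t = (+0.37453, +0.16243, +1.07866); u = 552.8·(+0.37453)/1.07866 + 315.2 = 507.1439, v = 416.7·(+0.16243)/1.07866 + 223.5 = 286.2470
M3: Pc = R·M3+t = (+0.17011, +0.16368, +1.06339); u = 552.8·(+0.17011)/1.06339 + 315.2 = 403.6293, v = 416.7·(+0.16368)/1.06339 + 223.5 = 287.6396

c0=(408.90, 371.76) c1=(515.96, 369.08) c2=(507.14, 286.25) c3=(403.63, 287.64)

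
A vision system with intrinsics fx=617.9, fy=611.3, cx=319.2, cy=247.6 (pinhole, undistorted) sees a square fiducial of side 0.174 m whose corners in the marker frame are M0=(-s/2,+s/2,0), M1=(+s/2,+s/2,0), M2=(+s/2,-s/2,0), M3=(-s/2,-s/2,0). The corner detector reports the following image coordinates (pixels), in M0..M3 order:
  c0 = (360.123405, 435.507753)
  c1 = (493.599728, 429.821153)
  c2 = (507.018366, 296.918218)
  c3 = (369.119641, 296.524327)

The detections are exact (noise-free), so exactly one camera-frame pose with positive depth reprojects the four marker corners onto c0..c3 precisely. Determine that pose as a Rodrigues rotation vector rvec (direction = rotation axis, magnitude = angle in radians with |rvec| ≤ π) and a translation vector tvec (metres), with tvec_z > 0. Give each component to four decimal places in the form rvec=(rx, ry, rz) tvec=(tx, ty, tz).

rvec=(0.1615, -0.1949, 0.0345) tvec=(0.1390, 0.1449, 0.7488)

Intrinsics K: fx=617.9, fy=611.3, cx=319.2, cy=247.6
Marker side s = 0.174 m; corners in marker frame (Z=0):
  M0 = (-0.0870, +0.0870, 0)
  M1 = (+0.0870, +0.0870, 0)
  M2 = (+0.0870, -0.0870, 0)
  M3 = (-0.0870, -0.0870, 0)
Detected image corners:
  c0 = (360.123405, 435.507753) px
  c1 = (493.599728, 429.821153) px
  c2 = (507.018366, 296.918218) px
  c3 = (369.119641, 296.524327) px
Planar DLT: solve 8×8 A·h = b for H (H[2,2]=1):
  H  [+892.50980 +25.63483 +433.90471]
  H  [+79.70386 +857.06337 +365.89803]
  H  [+0.26112 +0.20888 +1.00000]
B = K⁻¹H; ‖b₁‖=1.335538, ‖b₂‖=1.335538; λ = 2/(‖b₁‖+‖b₂‖) = 0.748762, sign → tz>0 ⇒ λ=+0.748762
r₁ = λ·B[:,0] = (+0.98053,+0.01843,+0.19552); r₂ = λ·B[:,1] = (-0.04973,+0.98644,+0.15640)
r₃ = r₁×r₂ = (-0.18999,-0.16308,+0.96815); SVD([r₁ r₂ r₃]) → R = UVᵀ:
  R  [+0.98053 -0.04973 -0.18999]
  R  [+0.01843 +0.98644 -0.16308]
  R  [+0.19552 +0.15640 +0.96815]
t = (+0.13900, +0.14490, +0.74876) m
tr R = 2.935115; θ = arccos((tr R − 1)/2) = 0.255420 rad = 14.634°
axis k = ((R−Rᵀ)₃₂, (R−Rᵀ)₁₃, (R−Rᵀ)₂₁) / (2 sinθ) = (+0.632261, -0.762921, +0.134900)
rvec = θ·k = (+0.161492, -0.194865, +0.034456)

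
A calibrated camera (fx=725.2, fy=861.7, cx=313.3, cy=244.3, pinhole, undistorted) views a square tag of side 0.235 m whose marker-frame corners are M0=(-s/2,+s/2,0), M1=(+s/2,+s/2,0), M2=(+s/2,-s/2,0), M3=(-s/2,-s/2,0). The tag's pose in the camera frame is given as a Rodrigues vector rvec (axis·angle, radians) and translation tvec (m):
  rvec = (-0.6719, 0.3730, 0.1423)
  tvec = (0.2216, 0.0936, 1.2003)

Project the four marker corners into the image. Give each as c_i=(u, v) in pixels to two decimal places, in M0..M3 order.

c0=(365.02, 378.79) c1=(514.16, 391.59) c2=(526.22, 246.77) c3=(391.74, 245.19)

Intrinsics K: fx=725.2, fy=861.7, cx=313.3, cy=244.3
Marker side s = 0.235 m; corners in marker frame (Z=0):
  M0 = (-0.1175, +0.1175, 0)
  M1 = (+0.1175, +0.1175, 0)
  M2 = (+0.1175, -0.1175, 0)
  M3 = (-0.1175, -0.1175, 0)
rvec = (-0.6719, 0.3730, 0.1423), |rvec| = θ = 0.78155 rad = 44.780°
Rodrigues: sinθ=0.70438, 1−cosθ=0.29018; R = I + sinθ·[k]× + (1−cosθ)·[k]×²:
    [+0.92429 -0.24731 +0.29075]
    [+0.00919 +0.77591 +0.63077]
    [-0.38159 -0.58034 +0.71944]
t = (0.2216, 0.0936, 1.2003) m
M0: Pc = R·M0+t = (+0.08394, +0.18369, +1.17695); u = 725.2·(+0.08394)/1.17695 + 313.3 = 365.0199, v = 861.7·(+0.18369)/1.17695 + 244.3 = 378.7884
M1: Pc = R·M1+t = (+0.30114, +0.18585, +1.08727); u = 725.2·(+0.30114)/1.08727 + 313.3 = 514.1605, v = 861.7·(+0.18585)/1.08727 + 244.3 = 391.5921
M2: Pc = R·M2+t = (+0.35926, +0.00351, +1.22365); u = 725.2·(+0.35926)/1.22365 + 313.3 = 526.2174, v = 861.7·(+0.00351)/1.22365 + 244.3 = 246.7717
M3: Pc = R·M3+t = (+0.14206, +0.00135, +1.31333); u = 725.2·(+0.14206)/1.31333 + 313.3 = 391.7408, v = 861.7·(+0.00135)/1.31333 + 244.3 = 245.1859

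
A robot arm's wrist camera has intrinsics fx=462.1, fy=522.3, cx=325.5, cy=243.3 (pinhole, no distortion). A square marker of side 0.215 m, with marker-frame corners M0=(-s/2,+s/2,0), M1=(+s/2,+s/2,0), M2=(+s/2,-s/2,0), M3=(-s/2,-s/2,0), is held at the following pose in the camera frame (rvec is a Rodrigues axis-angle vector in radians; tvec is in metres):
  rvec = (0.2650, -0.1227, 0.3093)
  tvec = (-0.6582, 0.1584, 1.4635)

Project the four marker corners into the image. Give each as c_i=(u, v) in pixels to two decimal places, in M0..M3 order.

c0=(76.30, 323.70) c1=(144.33, 343.04) c2=(159.53, 275.69) c3=(89.41, 254.02)

Intrinsics K: fx=462.1, fy=522.3, cx=325.5, cy=243.3
Marker side s = 0.215 m; corners in marker frame (Z=0):
  M0 = (-0.1075, +0.1075, 0)
  M1 = (+0.1075, +0.1075, 0)
  M2 = (+0.1075, -0.1075, 0)
  M3 = (-0.1075, -0.1075, 0)
rvec = (0.2650, -0.1227, 0.3093), |rvec| = θ = 0.42538 rad = 24.372°
Rodrigues: sinθ=0.41267, 1−cosθ=0.08912; R = I + sinθ·[k]× + (1−cosθ)·[k]×²:
    [+0.94547 -0.31607 -0.07866]
    [+0.28404 +0.91830 -0.27577]
    [+0.15940 +0.23839 +0.95800]
t = (-0.6582, 0.1584, 1.4635) m
M0: Pc = R·M0+t = (-0.79382, +0.22658, +1.47199); u = 462.1·(-0.79382)/1.47199 + 325.5 = 76.2987, v = 522.3·(+0.22658)/1.47199 + 243.3 = 323.6972
M1: Pc = R·M1+t = (-0.59054, +0.28765, +1.50626); u = 462.1·(-0.59054)/1.50626 + 325.5 = 144.3308, v = 522.3·(+0.28765)/1.50626 + 243.3 = 343.0438
M2: Pc = R·M2+t = (-0.52258, +0.09022, +1.45501); u = 462.1·(-0.52258)/1.45501 + 325.5 = 159.5310, v = 522.3·(+0.09022)/1.45501 + 243.3 = 275.6851
M3: Pc = R·M3+t = (-0.72586, +0.02915, +1.42074); u = 462.1·(-0.72586)/1.42074 + 325.5 = 89.4113, v = 522.3·(+0.02915)/1.42074 + 243.3 = 254.0157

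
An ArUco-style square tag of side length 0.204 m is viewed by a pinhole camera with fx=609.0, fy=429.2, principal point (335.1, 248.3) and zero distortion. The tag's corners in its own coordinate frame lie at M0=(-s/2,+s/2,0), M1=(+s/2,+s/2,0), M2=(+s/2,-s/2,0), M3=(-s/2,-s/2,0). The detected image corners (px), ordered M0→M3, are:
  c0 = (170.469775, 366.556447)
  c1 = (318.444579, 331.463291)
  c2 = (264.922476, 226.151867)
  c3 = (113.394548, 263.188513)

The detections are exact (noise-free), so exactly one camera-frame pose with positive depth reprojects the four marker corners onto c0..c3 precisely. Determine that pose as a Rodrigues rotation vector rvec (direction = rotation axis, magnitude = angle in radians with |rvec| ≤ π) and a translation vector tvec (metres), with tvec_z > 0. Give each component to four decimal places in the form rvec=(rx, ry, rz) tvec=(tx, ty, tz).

Intrinsics K: fx=609.0, fy=429.2, cx=335.1, cy=248.3
Marker side s = 0.204 m; corners in marker frame (Z=0):
  M0 = (-0.1020, +0.1020, 0)
  M1 = (+0.1020, +0.1020, 0)
  M2 = (+0.1020, -0.1020, 0)
  M3 = (-0.1020, -0.1020, 0)
Detected image corners:
  c0 = (170.469775, 366.556447) px
  c1 = (318.444579, 331.463291) px
  c2 = (264.922476, 226.151867) px
  c3 = (113.394548, 263.188513) px
Planar DLT: solve 8×8 A·h = b for H (H[2,2]=1):
  H  [+724.13133 +299.95700 +216.83693]
  H  [-190.17699 +550.93960 +297.63135]
  H  [-0.04532 +0.13304 +1.00000]
B = K⁻¹H; ‖b₁‖=1.284370, ‖b₂‖=1.284370; λ = 2/(‖b₁‖+‖b₂‖) = 0.778592, sign → tz>0 ⇒ λ=+0.778592
r₁ = λ·B[:,0] = (+0.94520,-0.32458,-0.03529); r₂ = λ·B[:,1] = (+0.32649,+0.93951,+0.10359)
r₃ = r₁×r₂ = (-0.00047,-0.10943,+0.99399); SVD([r₁ r₂ r₃]) → R = UVᵀ:
  R  [+0.94520 +0.32649 -0.00047]
  R  [-0.32458 +0.93951 -0.10943]
  R  [-0.03529 +0.10359 +0.99399]
t = (-0.15120, +0.08949, +0.77859) m
tr R = 2.878702; θ = arccos((tr R − 1)/2) = 0.350063 rad = 20.057°
axis k = ((R−Rᵀ)₃₂, (R−Rᵀ)₁₃, (R−Rᵀ)₂₁) / (2 sinθ) = (+0.310560, +0.050758, -0.949198)
rvec = θ·k = (+0.108715, +0.017769, -0.332279)

rvec=(0.1087, 0.0178, -0.3323) tvec=(-0.1512, 0.0895, 0.7786)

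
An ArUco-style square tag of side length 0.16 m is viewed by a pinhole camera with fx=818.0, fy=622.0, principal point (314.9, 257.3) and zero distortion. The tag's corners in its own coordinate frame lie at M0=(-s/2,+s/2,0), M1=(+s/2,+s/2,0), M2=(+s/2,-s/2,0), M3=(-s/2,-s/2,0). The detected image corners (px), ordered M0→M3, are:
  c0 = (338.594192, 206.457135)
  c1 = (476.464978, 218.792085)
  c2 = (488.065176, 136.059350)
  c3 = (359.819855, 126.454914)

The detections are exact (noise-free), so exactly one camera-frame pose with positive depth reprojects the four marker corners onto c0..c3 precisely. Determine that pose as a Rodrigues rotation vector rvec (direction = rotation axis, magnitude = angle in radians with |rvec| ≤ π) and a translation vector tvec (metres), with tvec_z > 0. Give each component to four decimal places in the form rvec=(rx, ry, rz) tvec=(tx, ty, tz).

Intrinsics K: fx=818.0, fy=622.0, cx=314.9, cy=257.3
Marker side s = 0.16 m; corners in marker frame (Z=0):
  M0 = (-0.0800, +0.0800, 0)
  M1 = (+0.0800, +0.0800, 0)
  M2 = (+0.0800, -0.0800, 0)
  M3 = (-0.0800, -0.0800, 0)
Detected image corners:
  c0 = (338.594192, 206.457135) px
  c1 = (476.464978, 218.792085) px
  c2 = (488.065176, 136.059350) px
  c3 = (359.819855, 126.454914) px
Planar DLT: solve 8×8 A·h = b for H (H[2,2]=1):
  H  [+769.63916 -298.40352 +415.26582]
  H  [+43.07638 +427.60377 +170.34636]
  H  [-0.14635 -0.47018 +1.00000]
B = K⁻¹H; ‖b₁‖=1.016222, ‖b₂‖=1.016222; λ = 2/(‖b₁‖+‖b₂‖) = 0.984037, sign → tz>0 ⇒ λ=+0.984037
r₁ = λ·B[:,0] = (+0.98130,+0.12772,-0.14401); r₂ = λ·B[:,1] = (-0.18086,+0.86788,-0.46267)
r₃ = r₁×r₂ = (+0.06589,+0.48007,+0.87475); SVD([r₁ r₂ r₃]) → R = UVᵀ:
  R  [+0.98130 -0.18086 +0.06589]
  R  [+0.12772 +0.86788 +0.48007]
  R  [-0.14401 -0.46267 +0.87475]
t = (+0.12074, -0.13757, +0.98404) m
tr R = 2.723936; θ = arccos((tr R − 1)/2) = 0.531657 rad = 30.462°
axis k = ((R−Rᵀ)₃₂, (R−Rᵀ)₁₃, (R−Rᵀ)₂₁) / (2 sinθ) = (-0.929794, +0.207021, +0.304345)
rvec = θ·k = (-0.494332, +0.110064, +0.161807)

rvec=(-0.4943, 0.1101, 0.1618) tvec=(0.1207, -0.1376, 0.9840)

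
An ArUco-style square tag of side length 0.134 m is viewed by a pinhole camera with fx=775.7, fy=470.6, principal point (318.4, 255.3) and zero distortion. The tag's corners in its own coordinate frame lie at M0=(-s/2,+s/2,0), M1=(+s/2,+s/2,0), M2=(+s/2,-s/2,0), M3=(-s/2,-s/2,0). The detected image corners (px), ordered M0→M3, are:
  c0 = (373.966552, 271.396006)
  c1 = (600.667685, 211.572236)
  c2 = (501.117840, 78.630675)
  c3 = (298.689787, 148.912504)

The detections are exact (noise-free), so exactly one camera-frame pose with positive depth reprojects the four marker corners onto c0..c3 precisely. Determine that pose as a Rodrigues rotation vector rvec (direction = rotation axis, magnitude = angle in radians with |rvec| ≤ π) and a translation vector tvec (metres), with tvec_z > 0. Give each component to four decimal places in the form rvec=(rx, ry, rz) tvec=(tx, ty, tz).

rvec=(-0.1444, 0.4284, -0.3819) tvec=(0.0663, -0.0724, 0.4373)

Intrinsics K: fx=775.7, fy=470.6, cx=318.4, cy=255.3
Marker side s = 0.134 m; corners in marker frame (Z=0):
  M0 = (-0.0670, +0.0670, 0)
  M1 = (+0.0670, +0.0670, 0)
  M2 = (+0.0670, -0.0670, 0)
  M3 = (-0.0670, -0.0670, 0)
Detected image corners:
  c0 = (373.966552, 271.396006) px
  c1 = (600.667685, 211.572236) px
  c2 = (501.117840, 78.630675) px
  c3 = (298.689787, 148.912504) px
Planar DLT: solve 8×8 A·h = b for H (H[2,2]=1):
  H  [+1215.75366 +428.41875 +435.96942]
  H  [-639.90916 +863.25890 +177.39772]
  H  [-0.86221 -0.49297 +1.00000]
B = K⁻¹H; ‖b₁‖=2.286951, ‖b₂‖=2.286951; λ = 2/(‖b₁‖+‖b₂‖) = 0.437263, sign → tz>0 ⇒ λ=+0.437263
r₁ = λ·B[:,0] = (+0.84007,-0.39005,-0.37701); r₂ = λ·B[:,1] = (+0.32998,+0.91905,-0.21556)
r₃ = r₁×r₂ = (+0.43057,+0.05668,+0.90078); SVD([r₁ r₂ r₃]) → R = UVᵀ:
  R  [+0.84007 +0.32998 +0.43057]
  R  [-0.39005 +0.91905 +0.05668]
  R  [-0.37701 -0.21556 +0.90078]
t = (+0.06627, -0.07238, +0.43726) m
tr R = 2.659896; θ = arccos((tr R − 1)/2) = 0.591781 rad = 33.907°
axis k = ((R−Rᵀ)₃₂, (R−Rᵀ)₁₃, (R−Rᵀ)₂₁) / (2 sinθ) = (-0.244010, +0.723845, -0.645374)
rvec = θ·k = (-0.144400, +0.428358, -0.381920)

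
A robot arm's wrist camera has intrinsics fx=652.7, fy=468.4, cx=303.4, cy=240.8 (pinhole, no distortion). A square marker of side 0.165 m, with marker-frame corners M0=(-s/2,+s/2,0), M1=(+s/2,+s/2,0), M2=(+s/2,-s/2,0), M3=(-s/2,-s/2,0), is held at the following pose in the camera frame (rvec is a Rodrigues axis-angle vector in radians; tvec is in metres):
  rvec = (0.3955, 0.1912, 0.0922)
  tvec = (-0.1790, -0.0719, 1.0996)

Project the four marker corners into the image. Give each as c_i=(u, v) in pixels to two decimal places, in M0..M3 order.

c0=(153.01, 238.14) c1=(243.50, 246.80) c2=(245.14, 179.76) c3=(149.22, 172.29)

Intrinsics K: fx=652.7, fy=468.4, cx=303.4, cy=240.8
Marker side s = 0.165 m; corners in marker frame (Z=0):
  M0 = (-0.0825, +0.0825, 0)
  M1 = (+0.0825, +0.0825, 0)
  M2 = (+0.0825, -0.0825, 0)
  M3 = (-0.0825, -0.0825, 0)
rvec = (0.3955, 0.1912, 0.0922), |rvec| = θ = 0.44886 rad = 25.718°
Rodrigues: sinθ=0.43394, 1−cosθ=0.09906; R = I + sinθ·[k]× + (1−cosθ)·[k]×²:
    [+0.97785 -0.05196 +0.20277]
    [+0.12631 +0.91891 -0.37369]
    [-0.16692 +0.39102 +0.90512]
t = (-0.1790, -0.0719, 1.0996) m
M0: Pc = R·M0+t = (-0.26396, -0.00651, +1.14563); u = 652.7·(-0.26396)/1.14563 + 303.4 = 153.0147, v = 468.4·(-0.00651)/1.14563 + 240.8 = 238.1381
M1: Pc = R·M1+t = (-0.10261, +0.01433, +1.11809); u = 652.7·(-0.10261)/1.11809 + 303.4 = 243.4976, v = 468.4·(+0.01433)/1.11809 + 240.8 = 246.8038
M2: Pc = R·M2+t = (-0.09404, -0.13729, +1.05357); u = 652.7·(-0.09404)/1.05357 + 303.4 = 245.1402, v = 468.4·(-0.13729)/1.05357 + 240.8 = 179.7633
M3: Pc = R·M3+t = (-0.25539, -0.15813, +1.08111); u = 652.7·(-0.25539)/1.08111 + 303.4 = 149.2157, v = 468.4·(-0.15813)/1.08111 + 240.8 = 172.2883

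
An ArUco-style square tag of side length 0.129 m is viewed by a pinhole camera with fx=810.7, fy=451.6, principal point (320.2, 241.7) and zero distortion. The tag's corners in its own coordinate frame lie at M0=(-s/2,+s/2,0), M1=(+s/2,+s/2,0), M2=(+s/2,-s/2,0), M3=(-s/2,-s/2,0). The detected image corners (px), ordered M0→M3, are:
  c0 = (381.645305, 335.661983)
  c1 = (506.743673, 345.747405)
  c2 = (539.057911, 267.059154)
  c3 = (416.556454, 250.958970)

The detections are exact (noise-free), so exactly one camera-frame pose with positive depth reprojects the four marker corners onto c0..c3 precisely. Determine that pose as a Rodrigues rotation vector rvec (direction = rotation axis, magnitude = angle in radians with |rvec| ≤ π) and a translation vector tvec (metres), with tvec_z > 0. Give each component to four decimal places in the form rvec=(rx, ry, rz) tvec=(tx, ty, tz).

rvec=(0.0413, -0.4084, 0.2242) tvec=(0.1229, 0.0900, 0.6963)

Intrinsics K: fx=810.7, fy=451.6, cx=320.2, cy=241.7
Marker side s = 0.129 m; corners in marker frame (Z=0):
  M0 = (-0.0645, +0.0645, 0)
  M1 = (+0.0645, +0.0645, 0)
  M2 = (+0.0645, -0.0645, 0)
  M3 = (-0.0645, -0.0645, 0)
Detected image corners:
  c0 = (381.645305, 335.661983) px
  c1 = (506.743673, 345.747405) px
  c2 = (539.057911, 267.059154) px
  c3 = (416.556454, 250.958970) px
Planar DLT: solve 8×8 A·h = b for H (H[2,2]=1):
  H  [+1223.33279 -263.57284 +463.29214]
  H  [+272.99503 +630.24059 +300.07904]
  H  [+0.57190 -0.00733 +1.00000]
B = K⁻¹H; ‖b₁‖=1.436131, ‖b₂‖=1.436131; λ = 2/(‖b₁‖+‖b₂‖) = 0.696315, sign → tz>0 ⇒ λ=+0.696315
r₁ = λ·B[:,0] = (+0.89344,+0.20779,+0.39823); r₂ = λ·B[:,1] = (-0.22437,+0.97449,-0.00511)
r₃ = r₁×r₂ = (-0.38913,-0.08479,+0.91727); SVD([r₁ r₂ r₃]) → R = UVᵀ:
  R  [+0.89344 -0.22437 -0.38913]
  R  [+0.20779 +0.97449 -0.08479]
  R  [+0.39823 -0.00511 +0.91727]
t = (+0.12290, +0.09001, +0.69632) m
tr R = 2.785206; θ = arccos((tr R − 1)/2) = 0.467710 rad = 26.798°
axis k = ((R−Rᵀ)₃₂, (R−Rᵀ)₁₃, (R−Rᵀ)₂₁) / (2 sinθ) = (+0.088368, -0.873202, +0.479281)
rvec = θ·k = (+0.041331, -0.408405, +0.224164)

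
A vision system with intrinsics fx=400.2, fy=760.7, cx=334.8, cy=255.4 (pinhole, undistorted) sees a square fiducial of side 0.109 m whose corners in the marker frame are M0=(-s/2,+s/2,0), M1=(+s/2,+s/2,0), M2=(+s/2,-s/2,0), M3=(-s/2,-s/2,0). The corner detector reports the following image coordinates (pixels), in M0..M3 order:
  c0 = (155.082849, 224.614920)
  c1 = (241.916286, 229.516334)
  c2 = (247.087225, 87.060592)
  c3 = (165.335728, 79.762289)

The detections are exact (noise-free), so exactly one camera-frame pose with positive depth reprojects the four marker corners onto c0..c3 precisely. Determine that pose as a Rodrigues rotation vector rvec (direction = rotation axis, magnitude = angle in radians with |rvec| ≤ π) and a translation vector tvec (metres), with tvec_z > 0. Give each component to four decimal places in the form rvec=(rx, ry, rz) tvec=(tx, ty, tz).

rvec=(-0.2893, -0.0969, 0.0133) tvec=(-0.1752, -0.0714, 0.5315)

Intrinsics K: fx=400.2, fy=760.7, cx=334.8, cy=255.4
Marker side s = 0.109 m; corners in marker frame (Z=0):
  M0 = (-0.0545, +0.0545, 0)
  M1 = (+0.0545, +0.0545, 0)
  M2 = (+0.0545, -0.0545, 0)
  M3 = (-0.0545, -0.0545, 0)
Detected image corners:
  c0 = (155.082849, 224.614920) px
  c1 = (241.916286, 229.516334) px
  c2 = (247.087225, 87.060592) px
  c3 = (165.335728, 79.762289) px
Planar DLT: solve 8×8 A·h = b for H (H[2,2]=1):
  H  [+808.23293 -179.19747 +202.87236]
  H  [+83.58680 +1234.45634 +153.16555]
  H  [+0.17588 -0.53702 +1.00000]
B = K⁻¹H; ‖b₁‖=1.881365, ‖b₂‖=1.881365; λ = 2/(‖b₁‖+‖b₂‖) = 0.531529, sign → tz>0 ⇒ λ=+0.531529
r₁ = λ·B[:,0] = (+0.99525,+0.02702,+0.09348); r₂ = λ·B[:,1] = (+0.00079,+0.95840,-0.28544)
r₃ = r₁×r₂ = (-0.09731,+0.28416,+0.95383); SVD([r₁ r₂ r₃]) → R = UVᵀ:
  R  [+0.99525 +0.00079 -0.09731]
  R  [+0.02702 +0.95840 +0.28416]
  R  [+0.09348 -0.28544 +0.95383]
t = (-0.17522, -0.07143, +0.53153) m
tr R = 2.907475; θ = arccos((tr R − 1)/2) = 0.305364 rad = 17.496°
axis k = ((R−Rᵀ)₃₂, (R−Rᵀ)₁₃, (R−Rᵀ)₂₁) / (2 sinθ) = (-0.947319, -0.317307, +0.043615)
rvec = θ·k = (-0.289278, -0.096894, +0.013318)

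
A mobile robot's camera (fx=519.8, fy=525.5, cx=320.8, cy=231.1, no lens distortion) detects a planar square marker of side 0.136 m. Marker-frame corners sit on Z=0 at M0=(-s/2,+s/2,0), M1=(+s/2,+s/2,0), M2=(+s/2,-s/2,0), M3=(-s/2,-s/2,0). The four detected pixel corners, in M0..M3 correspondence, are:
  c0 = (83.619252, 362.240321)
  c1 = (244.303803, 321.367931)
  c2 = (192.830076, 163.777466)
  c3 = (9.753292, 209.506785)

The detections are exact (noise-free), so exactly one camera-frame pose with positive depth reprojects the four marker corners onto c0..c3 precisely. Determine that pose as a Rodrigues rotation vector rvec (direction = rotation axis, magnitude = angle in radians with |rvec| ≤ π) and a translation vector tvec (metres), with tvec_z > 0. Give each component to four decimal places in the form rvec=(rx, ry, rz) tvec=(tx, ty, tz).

Intrinsics K: fx=519.8, fy=525.5, cx=320.8, cy=231.1
Marker side s = 0.136 m; corners in marker frame (Z=0):
  M0 = (-0.0680, +0.0680, 0)
  M1 = (+0.0680, +0.0680, 0)
  M2 = (+0.0680, -0.0680, 0)
  M3 = (-0.0680, -0.0680, 0)
Detected image corners:
  c0 = (83.619252, 362.240321) px
  c1 = (244.303803, 321.367931) px
  c2 = (192.830076, 163.777466) px
  c3 = (9.753292, 209.506785) px
Planar DLT: solve 8×8 A·h = b for H (H[2,2]=1):
  H  [+1263.00835 +586.03405 +134.83864]
  H  [-308.32801 +1390.79435 +269.16213]
  H  [+0.03373 +0.94563 +1.00000]
B = K⁻¹H; ‖b₁‖=2.483184, ‖b₂‖=2.483184; λ = 2/(‖b₁‖+‖b₂‖) = 0.402709, sign → tz>0 ⇒ λ=+0.402709
r₁ = λ·B[:,0] = (+0.97012,-0.24226,+0.01358); r₂ = λ·B[:,1] = (+0.21900,+0.89834,+0.38081)
r₃ = r₁×r₂ = (-0.10446,-0.36646,+0.92455); SVD([r₁ r₂ r₃]) → R = UVᵀ:
  R  [+0.97012 +0.21900 -0.10446]
  R  [-0.24226 +0.89834 -0.36646]
  R  [+0.01358 +0.38081 +0.92455]
t = (-0.14407, +0.02917, +0.40271) m
tr R = 2.793013; θ = arccos((tr R − 1)/2) = 0.458976 rad = 26.297°
axis k = ((R−Rᵀ)₃₂, (R−Rᵀ)₁₃, (R−Rᵀ)₂₁) / (2 sinθ) = (+0.843362, -0.133219, -0.520570)
rvec = θ·k = (+0.387083, -0.061144, -0.238929)

rvec=(0.3871, -0.0611, -0.2389) tvec=(-0.1441, 0.0292, 0.4027)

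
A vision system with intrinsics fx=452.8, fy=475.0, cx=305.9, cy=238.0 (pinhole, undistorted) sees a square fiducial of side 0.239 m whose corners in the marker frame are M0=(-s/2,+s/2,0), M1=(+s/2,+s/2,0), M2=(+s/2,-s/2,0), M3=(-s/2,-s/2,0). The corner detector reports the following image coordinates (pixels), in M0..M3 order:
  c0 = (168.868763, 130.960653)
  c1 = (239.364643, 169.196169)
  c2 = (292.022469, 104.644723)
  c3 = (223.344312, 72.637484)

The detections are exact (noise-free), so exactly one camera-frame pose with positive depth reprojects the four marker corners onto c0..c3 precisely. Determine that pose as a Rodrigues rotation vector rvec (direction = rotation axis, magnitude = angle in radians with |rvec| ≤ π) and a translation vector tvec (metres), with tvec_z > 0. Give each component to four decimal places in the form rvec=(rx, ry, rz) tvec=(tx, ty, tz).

rvec=(-0.4655, 0.2037, 0.5486) tvec=(-0.2027, -0.3096, 1.2225)

Intrinsics K: fx=452.8, fy=475.0, cx=305.9, cy=238.0
Marker side s = 0.239 m; corners in marker frame (Z=0):
  M0 = (-0.1195, +0.1195, 0)
  M1 = (+0.1195, +0.1195, 0)
  M2 = (+0.1195, -0.1195, 0)
  M3 = (-0.1195, -0.1195, 0)
Detected image corners:
  c0 = (168.868763, 130.960653) px
  c1 = (239.364643, 169.196169) px
  c2 = (292.022469, 104.644723) px
  c3 = (223.344312, 72.637484) px
Planar DLT: solve 8×8 A·h = b for H (H[2,2]=1):
  H  [+233.02805 -294.12106 +230.82437]
  H  [+116.50142 +220.54630 +117.72175]
  H  [-0.25116 -0.30264 +1.00000]
B = K⁻¹H; ‖b₁‖=0.817983, ‖b₂‖=0.817983; λ = 2/(‖b₁‖+‖b₂‖) = 1.222519, sign → tz>0 ⇒ λ=+1.222519
r₁ = λ·B[:,0] = (+0.83659,+0.45369,-0.30705); r₂ = λ·B[:,1] = (-0.54415,+0.75300,-0.36998)
r₃ = r₁×r₂ = (+0.06336,+0.47660,+0.87683); SVD([r₁ r₂ r₃]) → R = UVᵀ:
  R  [+0.83659 -0.54415 +0.06336]
  R  [+0.45369 +0.75300 +0.47660]
  R  [-0.30705 -0.36998 +0.87683]
t = (-0.20270, -0.30956, +1.22252) m
tr R = 2.466427; θ = arccos((tr R − 1)/2) = 0.747761 rad = 42.844°
axis k = ((R−Rᵀ)₃₂, (R−Rᵀ)₁₃, (R−Rᵀ)₂₁) / (2 sinθ) = (-0.622487, +0.272358, +0.733711)
rvec = θ·k = (-0.465471, +0.203659, +0.548640)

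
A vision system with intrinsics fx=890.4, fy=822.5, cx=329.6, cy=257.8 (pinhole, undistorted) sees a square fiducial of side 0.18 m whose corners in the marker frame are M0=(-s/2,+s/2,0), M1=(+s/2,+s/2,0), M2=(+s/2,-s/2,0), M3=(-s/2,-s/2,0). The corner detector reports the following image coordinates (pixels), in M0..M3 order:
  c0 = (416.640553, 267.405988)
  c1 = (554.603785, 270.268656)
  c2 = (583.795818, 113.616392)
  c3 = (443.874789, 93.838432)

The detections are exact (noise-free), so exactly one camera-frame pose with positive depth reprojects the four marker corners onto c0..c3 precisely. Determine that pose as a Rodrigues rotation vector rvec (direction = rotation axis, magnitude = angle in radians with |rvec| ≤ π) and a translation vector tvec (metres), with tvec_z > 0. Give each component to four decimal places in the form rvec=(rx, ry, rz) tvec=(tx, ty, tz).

Intrinsics K: fx=890.4, fy=822.5, cx=329.6, cy=257.8
Marker side s = 0.18 m; corners in marker frame (Z=0):
  M0 = (-0.0900, +0.0900, 0)
  M1 = (+0.0900, +0.0900, 0)
  M2 = (+0.0900, -0.0900, 0)
  M3 = (-0.0900, -0.0900, 0)
Detected image corners:
  c0 = (416.640553, 267.405988) px
  c1 = (554.603785, 270.268656) px
  c2 = (583.795818, 113.616392) px
  c3 = (443.874789, 93.838432) px
Planar DLT: solve 8×8 A·h = b for H (H[2,2]=1):
  H  [+1049.68170 -61.46780 +502.96265]
  H  [+165.66457 +950.54148 +187.98617]
  H  [+0.55605 +0.19119 +1.00000]
B = K⁻¹H; ‖b₁‖=1.121054, ‖b₂‖=1.121054; λ = 2/(‖b₁‖+‖b₂‖) = 0.892017, sign → tz>0 ⇒ λ=+0.892017
r₁ = λ·B[:,0] = (+0.86798,+0.02420,+0.49601); r₂ = λ·B[:,1] = (-0.12471,+0.97743,+0.17055)
r₃ = r₁×r₂ = (-0.48068,-0.20989,+0.85141); SVD([r₁ r₂ r₃]) → R = UVᵀ:
  R  [+0.86798 -0.12471 -0.48068]
  R  [+0.02420 +0.97743 -0.20989]
  R  [+0.49601 +0.17055 +0.85141]
t = (+0.17368, -0.07571, +0.89202) m
tr R = 2.696812; θ = arccos((tr R − 1)/2) = 0.557829 rad = 31.961°
axis k = ((R−Rᵀ)₃₂, (R−Rᵀ)₁₃, (R−Rᵀ)₂₁) / (2 sinθ) = (+0.359344, -0.922544, +0.140656)
rvec = θ·k = (+0.200453, -0.514622, +0.078462)

rvec=(0.2005, -0.5146, 0.0785) tvec=(0.1737, -0.0757, 0.8920)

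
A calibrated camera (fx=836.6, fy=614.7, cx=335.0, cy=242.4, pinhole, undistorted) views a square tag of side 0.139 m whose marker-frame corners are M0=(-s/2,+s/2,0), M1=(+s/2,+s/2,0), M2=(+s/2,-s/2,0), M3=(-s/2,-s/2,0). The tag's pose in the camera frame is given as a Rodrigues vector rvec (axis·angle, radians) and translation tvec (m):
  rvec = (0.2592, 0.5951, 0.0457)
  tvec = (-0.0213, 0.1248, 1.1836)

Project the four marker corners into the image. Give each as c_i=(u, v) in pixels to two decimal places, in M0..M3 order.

Intrinsics K: fx=836.6, fy=614.7, cx=335.0, cy=242.4
Marker side s = 0.139 m; corners in marker frame (Z=0):
  M0 = (-0.0695, +0.0695, 0)
  M1 = (+0.0695, +0.0695, 0)
  M2 = (+0.0695, -0.0695, 0)
  M3 = (-0.0695, -0.0695, 0)
rvec = (0.2592, 0.5951, 0.0457), |rvec| = θ = 0.65071 rad = 37.283°
Rodrigues: sinθ=0.60575, 1−cosθ=0.20434; R = I + sinθ·[k]× + (1−cosθ)·[k]×²:
    [+0.82808 +0.03190 +0.55970]
    [+0.11698 +0.96657 -0.22817]
    [-0.54827 +0.25442 +0.79666]
t = (-0.0213, 0.1248, 1.1836) m
M0: Pc = R·M0+t = (-0.07663, +0.18385, +1.23939); u = 836.6·(-0.07663)/1.23939 + 335.0 = 283.2708, v = 614.7·(+0.18385)/1.23939 + 242.4 = 333.5824
M1: Pc = R·M1+t = (+0.03847, +0.20011, +1.16318); u = 836.6·(+0.03847)/1.16318 + 335.0 = 362.6680, v = 614.7·(+0.20011)/1.16318 + 242.4 = 348.1498
M2: Pc = R·M2+t = (+0.03403, +0.06575, +1.12781); u = 836.6·(+0.03403)/1.12781 + 335.0 = 360.2465, v = 614.7·(+0.06575)/1.12781 + 242.4 = 278.2383
M3: Pc = R·M3+t = (-0.08107, +0.04949, +1.20402); u = 836.6·(-0.08107)/1.20402 + 335.0 = 278.6705, v = 614.7·(+0.04949)/1.20402 + 242.4 = 267.6681

c0=(283.27, 333.58) c1=(362.67, 348.15) c2=(360.25, 278.24) c3=(278.67, 267.67)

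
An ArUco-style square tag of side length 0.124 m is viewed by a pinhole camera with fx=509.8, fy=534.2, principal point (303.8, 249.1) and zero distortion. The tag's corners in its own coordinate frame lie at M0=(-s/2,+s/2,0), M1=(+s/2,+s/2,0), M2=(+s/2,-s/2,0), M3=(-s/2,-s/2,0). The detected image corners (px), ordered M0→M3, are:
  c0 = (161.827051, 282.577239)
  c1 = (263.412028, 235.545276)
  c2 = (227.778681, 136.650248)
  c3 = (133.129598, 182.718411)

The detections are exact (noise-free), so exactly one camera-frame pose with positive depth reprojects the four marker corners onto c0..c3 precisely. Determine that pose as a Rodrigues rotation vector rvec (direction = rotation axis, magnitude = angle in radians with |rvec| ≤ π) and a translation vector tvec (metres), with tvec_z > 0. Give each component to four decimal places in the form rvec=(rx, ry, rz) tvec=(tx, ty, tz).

rvec=(-0.2795, 0.1546, -0.3930) tvec=(-0.1223, -0.0443, 0.5759)

Intrinsics K: fx=509.8, fy=534.2, cx=303.8, cy=249.1
Marker side s = 0.124 m; corners in marker frame (Z=0):
  M0 = (-0.0620, +0.0620, 0)
  M1 = (+0.0620, +0.0620, 0)
  M2 = (+0.0620, -0.0620, 0)
  M3 = (-0.0620, -0.0620, 0)
Detected image corners:
  c0 = (161.827051, 282.577239) px
  c1 = (263.412028, 235.545276) px
  c2 = (227.778681, 136.650248) px
  c3 = (133.129598, 182.718411) px
Planar DLT: solve 8×8 A·h = b for H (H[2,2]=1):
  H  [+758.20025 +157.61910 +195.52403]
  H  [-409.55105 +693.34208 +208.01808]
  H  [-0.16369 -0.51642 +1.00000]
B = K⁻¹H; ‖b₁‖=1.736356, ‖b₂‖=1.736356; λ = 2/(‖b₁‖+‖b₂‖) = 0.575919, sign → tz>0 ⇒ λ=+0.575919
r₁ = λ·B[:,0] = (+0.91271,-0.39758,-0.09427); r₂ = λ·B[:,1] = (+0.35530,+0.88618,-0.29742)
r₃ = r₁×r₂ = (+0.20179,+0.23796,+0.95008); SVD([r₁ r₂ r₃]) → R = UVᵀ:
  R  [+0.91271 +0.35530 +0.20179]
  R  [-0.39758 +0.88618 +0.23796]
  R  [-0.09427 -0.29742 +0.95008]
t = (-0.12232, -0.04429, +0.57592) m
tr R = 2.748972; θ = arccos((tr R − 1)/2) = 0.506421 rad = 29.016°
axis k = ((R−Rᵀ)₃₂, (R−Rᵀ)₁₃, (R−Rᵀ)₂₁) / (2 sinθ) = (-0.551877, +0.305181, -0.776077)
rvec = θ·k = (-0.279482, +0.154550, -0.393022)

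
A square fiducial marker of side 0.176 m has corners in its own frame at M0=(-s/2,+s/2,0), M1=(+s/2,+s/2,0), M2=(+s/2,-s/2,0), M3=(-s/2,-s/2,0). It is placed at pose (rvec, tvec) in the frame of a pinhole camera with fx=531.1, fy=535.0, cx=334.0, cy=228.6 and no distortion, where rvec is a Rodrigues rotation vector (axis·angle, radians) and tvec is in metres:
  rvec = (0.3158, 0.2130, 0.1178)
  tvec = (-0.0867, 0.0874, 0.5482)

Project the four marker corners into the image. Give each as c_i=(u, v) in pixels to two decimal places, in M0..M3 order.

c0=(173.41, 370.66) c1=(325.99, 403.98) c2=(340.23, 247.04) c3=(170.76, 219.95)

Intrinsics K: fx=531.1, fy=535.0, cx=334.0, cy=228.6
Marker side s = 0.176 m; corners in marker frame (Z=0):
  M0 = (-0.0880, +0.0880, 0)
  M1 = (+0.0880, +0.0880, 0)
  M2 = (+0.0880, -0.0880, 0)
  M3 = (-0.0880, -0.0880, 0)
rvec = (0.3158, 0.2130, 0.1178), |rvec| = θ = 0.39872 rad = 22.845°
Rodrigues: sinθ=0.38824, 1−cosθ=0.07844; R = I + sinθ·[k]× + (1−cosθ)·[k]×²:
    [+0.97077 -0.08151 +0.22576]
    [+0.14789 +0.94395 -0.29512]
    [-0.18905 +0.31988 +0.92841]
t = (-0.0867, 0.0874, 0.5482) m
M0: Pc = R·M0+t = (-0.17930, +0.15745, +0.59299); u = 531.1·(-0.17930)/0.59299 + 334.0 = 173.4115, v = 535.0·(+0.15745)/0.59299 + 228.6 = 370.6560
M1: Pc = R·M1+t = (-0.00845, +0.18348, +0.55971); u = 531.1·(-0.00845)/0.55971 + 334.0 = 325.9861, v = 535.0·(+0.18348)/0.55971 + 228.6 = 403.9804
M2: Pc = R·M2+t = (+0.00590, +0.01735, +0.50341); u = 531.1·(+0.00590)/0.50341 + 334.0 = 340.2253, v = 535.0·(+0.01735)/0.50341 + 228.6 = 247.0358
M3: Pc = R·M3+t = (-0.16495, -0.00868, +0.53669); u = 531.1·(-0.16495)/0.53669 + 334.0 = 170.7628, v = 535.0·(-0.00868)/0.53669 + 228.6 = 219.9455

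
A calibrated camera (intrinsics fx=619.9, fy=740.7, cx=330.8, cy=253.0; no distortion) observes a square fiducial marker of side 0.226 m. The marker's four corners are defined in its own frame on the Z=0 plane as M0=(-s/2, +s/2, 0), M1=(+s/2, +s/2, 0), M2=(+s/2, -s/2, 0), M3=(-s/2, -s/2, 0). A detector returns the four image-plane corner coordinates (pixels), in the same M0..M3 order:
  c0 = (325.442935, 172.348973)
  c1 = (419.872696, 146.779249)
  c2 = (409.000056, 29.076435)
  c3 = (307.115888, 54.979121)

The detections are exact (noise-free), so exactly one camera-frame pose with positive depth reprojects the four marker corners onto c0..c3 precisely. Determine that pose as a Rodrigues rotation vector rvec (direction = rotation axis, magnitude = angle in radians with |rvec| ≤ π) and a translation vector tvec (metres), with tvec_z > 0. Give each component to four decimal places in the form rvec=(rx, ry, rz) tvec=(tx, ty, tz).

Intrinsics K: fx=619.9, fy=740.7, cx=330.8, cy=253.0
Marker side s = 0.226 m; corners in marker frame (Z=0):
  M0 = (-0.1130, +0.1130, 0)
  M1 = (+0.1130, +0.1130, 0)
  M2 = (+0.1130, -0.1130, 0)
  M3 = (-0.1130, -0.1130, 0)
Detected image corners:
  c0 = (325.442935, 172.348973) px
  c1 = (419.872696, 146.779249) px
  c2 = (409.000056, 29.076435) px
  c3 = (307.115888, 54.979121) px
Planar DLT: solve 8×8 A·h = b for H (H[2,2]=1):
  H  [+455.31267 +184.05094 +365.95570]
  H  [-107.89080 +553.06174 +102.88312]
  H  [+0.05912 +0.32724 +1.00000]
B = K⁻¹H; ‖b₁‖=0.724662, ‖b₂‖=0.724662; λ = 2/(‖b₁‖+‖b₂‖) = 1.379953, sign → tz>0 ⇒ λ=+1.379953
r₁ = λ·B[:,0] = (+0.97003,-0.22887,+0.08158); r₂ = λ·B[:,1] = (+0.16874,+0.87613,+0.45158)
r₃ = r₁×r₂ = (-0.17483,-0.42428,+0.88849); SVD([r₁ r₂ r₃]) → R = UVᵀ:
  R  [+0.97003 +0.16874 -0.17483]
  R  [-0.22887 +0.87613 -0.42428]
  R  [+0.08158 +0.45158 +0.88849]
t = (+0.07826, -0.27967, +1.37995) m
tr R = 2.734658; θ = arccos((tr R − 1)/2) = 0.520986 rad = 29.850°
axis k = ((R−Rᵀ)₃₂, (R−Rᵀ)₁₃, (R−Rᵀ)₂₁) / (2 sinθ) = (+0.879841, -0.257578, -0.399417)
rvec = θ·k = (+0.458384, -0.134194, -0.208090)

rvec=(0.4584, -0.1342, -0.2081) tvec=(0.0783, -0.2797, 1.3800)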